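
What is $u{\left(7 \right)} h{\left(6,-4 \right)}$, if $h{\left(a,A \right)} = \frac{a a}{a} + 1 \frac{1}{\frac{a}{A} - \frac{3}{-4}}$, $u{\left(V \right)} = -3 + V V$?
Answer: $\frac{644}{3} \approx 214.67$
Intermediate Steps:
$u{\left(V \right)} = -3 + V^{2}$
$h{\left(a,A \right)} = a + \frac{1}{\frac{3}{4} + \frac{a}{A}}$ ($h{\left(a,A \right)} = \frac{a^{2}}{a} + 1 \frac{1}{\frac{a}{A} - - \frac{3}{4}} = a + 1 \frac{1}{\frac{a}{A} + \frac{3}{4}} = a + 1 \frac{1}{\frac{3}{4} + \frac{a}{A}} = a + \frac{1}{\frac{3}{4} + \frac{a}{A}}$)
$u{\left(7 \right)} h{\left(6,-4 \right)} = \left(-3 + 7^{2}\right) \frac{4 \left(-4\right) + 4 \cdot 6^{2} + 3 \left(-4\right) 6}{3 \left(-4\right) + 4 \cdot 6} = \left(-3 + 49\right) \frac{-16 + 4 \cdot 36 - 72}{-12 + 24} = 46 \frac{-16 + 144 - 72}{12} = 46 \cdot \frac{1}{12} \cdot 56 = 46 \cdot \frac{14}{3} = \frac{644}{3}$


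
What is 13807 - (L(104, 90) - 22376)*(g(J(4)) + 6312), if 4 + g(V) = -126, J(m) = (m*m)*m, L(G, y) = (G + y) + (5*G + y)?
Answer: 133371911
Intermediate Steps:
L(G, y) = 2*y + 6*G (L(G, y) = (G + y) + (y + 5*G) = 2*y + 6*G)
J(m) = m³ (J(m) = m²*m = m³)
g(V) = -130 (g(V) = -4 - 126 = -130)
13807 - (L(104, 90) - 22376)*(g(J(4)) + 6312) = 13807 - ((2*90 + 6*104) - 22376)*(-130 + 6312) = 13807 - ((180 + 624) - 22376)*6182 = 13807 - (804 - 22376)*6182 = 13807 - (-21572)*6182 = 13807 - 1*(-133358104) = 13807 + 133358104 = 133371911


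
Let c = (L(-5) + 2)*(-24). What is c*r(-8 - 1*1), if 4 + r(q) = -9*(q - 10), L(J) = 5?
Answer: -28056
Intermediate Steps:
c = -168 (c = (5 + 2)*(-24) = 7*(-24) = -168)
r(q) = 86 - 9*q (r(q) = -4 - 9*(q - 10) = -4 - 9*(-10 + q) = -4 + (90 - 9*q) = 86 - 9*q)
c*r(-8 - 1*1) = -168*(86 - 9*(-8 - 1*1)) = -168*(86 - 9*(-8 - 1)) = -168*(86 - 9*(-9)) = -168*(86 + 81) = -168*167 = -28056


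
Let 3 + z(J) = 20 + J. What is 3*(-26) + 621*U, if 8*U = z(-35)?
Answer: -5901/4 ≈ -1475.3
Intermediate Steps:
z(J) = 17 + J (z(J) = -3 + (20 + J) = 17 + J)
U = -9/4 (U = (17 - 35)/8 = (⅛)*(-18) = -9/4 ≈ -2.2500)
3*(-26) + 621*U = 3*(-26) + 621*(-9/4) = -78 - 5589/4 = -5901/4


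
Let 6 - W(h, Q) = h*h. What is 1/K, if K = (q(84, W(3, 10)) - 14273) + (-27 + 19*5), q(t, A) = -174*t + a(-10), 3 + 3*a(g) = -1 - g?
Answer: -1/28819 ≈ -3.4699e-5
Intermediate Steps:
a(g) = -4/3 - g/3 (a(g) = -1 + (-1 - g)/3 = -1 + (-1/3 - g/3) = -4/3 - g/3)
W(h, Q) = 6 - h**2 (W(h, Q) = 6 - h*h = 6 - h**2)
q(t, A) = 2 - 174*t (q(t, A) = -174*t + (-4/3 - 1/3*(-10)) = -174*t + (-4/3 + 10/3) = -174*t + 2 = 2 - 174*t)
K = -28819 (K = ((2 - 174*84) - 14273) + (-27 + 19*5) = ((2 - 14616) - 14273) + (-27 + 95) = (-14614 - 14273) + 68 = -28887 + 68 = -28819)
1/K = 1/(-28819) = -1/28819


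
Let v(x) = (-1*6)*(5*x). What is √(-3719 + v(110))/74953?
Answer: I*√7019/74953 ≈ 0.0011178*I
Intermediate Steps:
v(x) = -30*x
√(-3719 + v(110))/74953 = √(-3719 - 30*110)/74953 = √(-3719 - 3300)*(1/74953) = √(-7019)*(1/74953) = (I*√7019)*(1/74953) = I*√7019/74953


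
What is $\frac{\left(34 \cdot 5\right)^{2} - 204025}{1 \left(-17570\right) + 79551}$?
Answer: $- \frac{175125}{61981} \approx -2.8255$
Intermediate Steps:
$\frac{\left(34 \cdot 5\right)^{2} - 204025}{1 \left(-17570\right) + 79551} = \frac{170^{2} - 204025}{-17570 + 79551} = \frac{28900 - 204025}{61981} = \left(-175125\right) \frac{1}{61981} = - \frac{175125}{61981}$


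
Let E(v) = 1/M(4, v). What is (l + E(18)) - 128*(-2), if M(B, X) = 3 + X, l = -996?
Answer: -15539/21 ≈ -739.95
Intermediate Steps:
E(v) = 1/(3 + v)
(l + E(18)) - 128*(-2) = (-996 + 1/(3 + 18)) - 128*(-2) = (-996 + 1/21) + 256 = -20915/21 + 256 = -15539/21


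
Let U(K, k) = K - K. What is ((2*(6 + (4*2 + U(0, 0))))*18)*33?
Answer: 16632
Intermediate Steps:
U(K, k) = 0
((2*(6 + (4*2 + U(0, 0))))*18)*33 = ((2*(6 + (4*2 + 0)))*18)*33 = ((2*(6 + (8 + 0)))*18)*33 = ((2*(6 + 8))*18)*33 = ((2*14)*18)*33 = (28*18)*33 = 504*33 = 16632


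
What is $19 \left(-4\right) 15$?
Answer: $-1140$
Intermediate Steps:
$19 \left(-4\right) 15 = \left(-76\right) 15 = -1140$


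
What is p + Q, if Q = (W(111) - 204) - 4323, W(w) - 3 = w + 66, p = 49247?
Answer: 44900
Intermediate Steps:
W(w) = 69 + w (W(w) = 3 + (w + 66) = 3 + (66 + w) = 69 + w)
Q = -4347 (Q = ((69 + 111) - 204) - 4323 = (180 - 204) - 4323 = -24 - 4323 = -4347)
p + Q = 49247 - 4347 = 44900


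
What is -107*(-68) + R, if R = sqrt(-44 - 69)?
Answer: 7276 + I*sqrt(113) ≈ 7276.0 + 10.63*I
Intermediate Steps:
R = I*sqrt(113) (R = sqrt(-113) = I*sqrt(113) ≈ 10.63*I)
-107*(-68) + R = -107*(-68) + I*sqrt(113) = 7276 + I*sqrt(113)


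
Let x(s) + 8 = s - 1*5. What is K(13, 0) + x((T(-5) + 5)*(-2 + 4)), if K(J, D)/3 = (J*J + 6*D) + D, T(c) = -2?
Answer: 500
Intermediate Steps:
x(s) = -13 + s (x(s) = -8 + (s - 1*5) = -8 + (s - 5) = -8 + (-5 + s) = -13 + s)
K(J, D) = 3*J² + 21*D (K(J, D) = 3*((J*J + 6*D) + D) = 3*((J² + 6*D) + D) = 3*(J² + 7*D) = 3*J² + 21*D)
K(13, 0) + x((T(-5) + 5)*(-2 + 4)) = (3*13² + 21*0) + (-13 + (-2 + 5)*(-2 + 4)) = (3*169 + 0) + (-13 + 3*2) = (507 + 0) + (-13 + 6) = 507 - 7 = 500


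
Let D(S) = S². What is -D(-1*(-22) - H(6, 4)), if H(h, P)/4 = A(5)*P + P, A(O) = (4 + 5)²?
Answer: -1664100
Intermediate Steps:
A(O) = 81 (A(O) = 9² = 81)
H(h, P) = 328*P (H(h, P) = 4*(81*P + P) = 4*(82*P) = 328*P)
-D(-1*(-22) - H(6, 4)) = -(-1*(-22) - 328*4)² = -(22 - 1*1312)² = -(22 - 1312)² = -1*(-1290)² = -1*1664100 = -1664100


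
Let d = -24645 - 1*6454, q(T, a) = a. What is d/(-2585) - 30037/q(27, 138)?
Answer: -73353983/356730 ≈ -205.63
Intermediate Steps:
d = -31099 (d = -24645 - 6454 = -31099)
d/(-2585) - 30037/q(27, 138) = -31099/(-2585) - 30037/138 = -31099*(-1/2585) - 30037*1/138 = 31099/2585 - 30037/138 = -73353983/356730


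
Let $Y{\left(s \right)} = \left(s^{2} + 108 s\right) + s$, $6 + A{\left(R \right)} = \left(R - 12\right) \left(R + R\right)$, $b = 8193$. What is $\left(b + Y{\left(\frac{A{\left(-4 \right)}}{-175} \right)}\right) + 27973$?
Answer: $\frac{1105271484}{30625} \approx 36091.0$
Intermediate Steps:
$A{\left(R \right)} = -6 + 2 R \left(-12 + R\right)$ ($A{\left(R \right)} = -6 + \left(R - 12\right) \left(R + R\right) = -6 + \left(-12 + R\right) 2 R = -6 + 2 R \left(-12 + R\right)$)
$Y{\left(s \right)} = s^{2} + 109 s$
$\left(b + Y{\left(\frac{A{\left(-4 \right)}}{-175} \right)}\right) + 27973 = \left(8193 + \frac{-6 - -96 + 2 \left(-4\right)^{2}}{-175} \left(109 + \frac{-6 - -96 + 2 \left(-4\right)^{2}}{-175}\right)\right) + 27973 = \left(8193 + \left(-6 + 96 + 2 \cdot 16\right) \left(- \frac{1}{175}\right) \left(109 + \left(-6 + 96 + 2 \cdot 16\right) \left(- \frac{1}{175}\right)\right)\right) + 27973 = \left(8193 + \left(-6 + 96 + 32\right) \left(- \frac{1}{175}\right) \left(109 + \left(-6 + 96 + 32\right) \left(- \frac{1}{175}\right)\right)\right) + 27973 = \left(8193 + 122 \left(- \frac{1}{175}\right) \left(109 + 122 \left(- \frac{1}{175}\right)\right)\right) + 27973 = \left(8193 - \frac{122 \left(109 - \frac{122}{175}\right)}{175}\right) + 27973 = \left(8193 - \frac{2312266}{30625}\right) + 27973 = \frac{248598359}{30625} + 27973 = \frac{1105271484}{30625}$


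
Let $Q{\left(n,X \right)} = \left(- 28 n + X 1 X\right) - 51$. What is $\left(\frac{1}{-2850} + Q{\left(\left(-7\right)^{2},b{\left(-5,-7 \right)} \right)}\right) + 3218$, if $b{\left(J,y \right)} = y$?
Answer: $\frac{5255399}{2850} \approx 1844.0$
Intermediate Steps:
$Q{\left(n,X \right)} = -51 + X^{2} - 28 n$ ($Q{\left(n,X \right)} = \left(- 28 n + X X\right) - 51 = \left(- 28 n + X^{2}\right) - 51 = \left(X^{2} - 28 n\right) - 51 = -51 + X^{2} - 28 n$)
$\left(\frac{1}{-2850} + Q{\left(\left(-7\right)^{2},b{\left(-5,-7 \right)} \right)}\right) + 3218 = \left(\frac{1}{-2850} - \left(51 + 1323\right)\right) + 3218 = \left(- \frac{1}{2850} - 1374\right) + 3218 = - \frac{3915901}{2850} + 3218 = \frac{5255399}{2850}$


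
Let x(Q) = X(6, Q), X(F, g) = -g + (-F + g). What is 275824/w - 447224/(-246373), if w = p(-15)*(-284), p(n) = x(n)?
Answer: 8589707006/52477449 ≈ 163.68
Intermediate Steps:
X(F, g) = -F (X(F, g) = -g + (g - F) = -F)
x(Q) = -6 (x(Q) = -1*6 = -6)
p(n) = -6
w = 1704 (w = -6*(-284) = 1704)
275824/w - 447224/(-246373) = 275824/1704 - 447224/(-246373) = 275824*(1/1704) - 447224*(-1/246373) = 34478/213 + 447224/246373 = 8589707006/52477449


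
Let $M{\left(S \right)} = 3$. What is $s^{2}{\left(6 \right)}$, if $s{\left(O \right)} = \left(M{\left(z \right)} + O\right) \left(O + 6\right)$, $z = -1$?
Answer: $11664$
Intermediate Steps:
$s{\left(O \right)} = \left(3 + O\right) \left(6 + O\right)$ ($s{\left(O \right)} = \left(3 + O\right) \left(O + 6\right) = \left(3 + O\right) \left(6 + O\right)$)
$s^{2}{\left(6 \right)} = \left(18 + 6^{2} + 9 \cdot 6\right)^{2} = \left(18 + 36 + 54\right)^{2} = 108^{2} = 11664$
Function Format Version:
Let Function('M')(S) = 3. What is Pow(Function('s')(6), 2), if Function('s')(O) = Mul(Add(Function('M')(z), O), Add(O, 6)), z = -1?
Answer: 11664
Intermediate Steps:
Function('s')(O) = Mul(Add(3, O), Add(6, O)) (Function('s')(O) = Mul(Add(3, O), Add(O, 6)) = Mul(Add(3, O), Add(6, O)))
Pow(Function('s')(6), 2) = Pow(Add(18, Pow(6, 2), Mul(9, 6)), 2) = Pow(Add(18, 36, 54), 2) = Pow(108, 2) = 11664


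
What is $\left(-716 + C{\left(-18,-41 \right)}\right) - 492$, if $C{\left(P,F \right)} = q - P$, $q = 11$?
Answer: $-1179$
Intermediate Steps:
$C{\left(P,F \right)} = 11 - P$
$\left(-716 + C{\left(-18,-41 \right)}\right) - 492 = \left(-716 + \left(11 - -18\right)\right) - 492 = \left(-716 + \left(11 + 18\right)\right) - 492 = \left(-716 + 29\right) - 492 = -687 - 492 = -1179$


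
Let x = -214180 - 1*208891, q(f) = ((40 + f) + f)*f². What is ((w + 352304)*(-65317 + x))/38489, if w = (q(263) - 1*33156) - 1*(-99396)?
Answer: -19324633084824/38489 ≈ -5.0208e+8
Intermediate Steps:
q(f) = f²*(40 + 2*f) (q(f) = (40 + 2*f)*f² = f²*(40 + 2*f))
x = -423071 (x = -214180 - 208891 = -423071)
w = 39215894 (w = (2*263²*(20 + 263) - 1*33156) - 1*(-99396) = (2*69169*283 - 33156) + 99396 = (39149654 - 33156) + 99396 = 39116498 + 99396 = 39215894)
((w + 352304)*(-65317 + x))/38489 = ((39215894 + 352304)*(-65317 - 423071))/38489 = (39568198*(-488388))*(1/38489) = -19324633084824*1/38489 = -19324633084824/38489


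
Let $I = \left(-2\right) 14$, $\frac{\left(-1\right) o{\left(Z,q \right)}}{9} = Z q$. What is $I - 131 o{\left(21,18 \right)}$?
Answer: $445634$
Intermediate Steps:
$o{\left(Z,q \right)} = - 9 Z q$
$I = -28$
$I - 131 o{\left(21,18 \right)} = -28 - 131 \left(\left(-9\right) 21 \cdot 18\right) = -28 - -445662 = -28 + 445662 = 445634$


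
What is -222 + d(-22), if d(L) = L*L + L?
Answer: 240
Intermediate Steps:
d(L) = L + L² (d(L) = L² + L = L + L²)
-222 + d(-22) = -222 - 22*(1 - 22) = -222 - 22*(-21) = -222 + 462 = 240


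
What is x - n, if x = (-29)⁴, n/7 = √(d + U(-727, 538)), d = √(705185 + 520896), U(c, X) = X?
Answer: 707281 - 7*√(538 + √1226081) ≈ 7.0700e+5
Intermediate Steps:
d = √1226081 ≈ 1107.3
n = 7*√(538 + √1226081) (n = 7*√(√1226081 + 538) = 7*√(538 + √1226081) ≈ 283.93)
x = 707281
x - n = 707281 - 7*√(538 + √1226081)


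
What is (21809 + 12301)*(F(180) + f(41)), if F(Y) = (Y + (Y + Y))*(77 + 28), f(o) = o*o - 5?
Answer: 1991205360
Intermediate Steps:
f(o) = -5 + o² (f(o) = o² - 5 = -5 + o²)
F(Y) = 315*Y (F(Y) = (Y + 2*Y)*105 = (3*Y)*105 = 315*Y)
(21809 + 12301)*(F(180) + f(41)) = (21809 + 12301)*(315*180 + (-5 + 41²)) = 34110*(56700 + (-5 + 1681)) = 34110*(56700 + 1676) = 34110*58376 = 1991205360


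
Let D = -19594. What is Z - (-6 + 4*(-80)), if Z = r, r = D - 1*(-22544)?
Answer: 3276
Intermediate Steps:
r = 2950 (r = -19594 - 1*(-22544) = -19594 + 22544 = 2950)
Z = 2950
Z - (-6 + 4*(-80)) = 2950 - (-6 + 4*(-80)) = 2950 - (-6 - 320) = 2950 - 1*(-326) = 2950 + 326 = 3276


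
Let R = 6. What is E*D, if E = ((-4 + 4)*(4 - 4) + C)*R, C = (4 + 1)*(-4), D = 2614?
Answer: -313680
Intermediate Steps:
C = -20 (C = 5*(-4) = -20)
E = -120 (E = ((-4 + 4)*(4 - 4) - 20)*6 = (0*0 - 20)*6 = (0 - 20)*6 = -20*6 = -120)
E*D = -120*2614 = -313680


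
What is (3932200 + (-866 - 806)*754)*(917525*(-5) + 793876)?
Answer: -10135045978488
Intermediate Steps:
(3932200 + (-866 - 806)*754)*(917525*(-5) + 793876) = (3932200 - 1672*754)*(-4587625 + 793876) = (3932200 - 1260688)*(-3793749) = 2671512*(-3793749) = -10135045978488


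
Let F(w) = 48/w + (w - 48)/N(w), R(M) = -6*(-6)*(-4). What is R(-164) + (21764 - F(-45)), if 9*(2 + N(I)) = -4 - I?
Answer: 7471823/345 ≈ 21657.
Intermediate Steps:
R(M) = -144 (R(M) = 36*(-4) = -144)
N(I) = -22/9 - I/9 (N(I) = -2 + (-4 - I)/9 = -2 + (-4/9 - I/9) = -22/9 - I/9)
F(w) = 48/w + (-48 + w)/(-22/9 - w/9) (F(w) = 48/w + (w - 48)/(-22/9 - w/9) = 48/w + (-48 + w)/(-22/9 - w/9))
R(-164) + (21764 - F(-45)) = -144 + (21764 - 3*(352 - 3*(-45)² + 160*(-45))/((-45)*(22 - 45))) = -144 + (21764 - 3*(-1)*(352 - 3*2025 - 7200)/(45*(-23))) = -144 + (21764 - 3*(-1)*(-1)*(352 - 6075 - 7200)/(45*23)) = -144 + (21764 - 3*(-1)*(-1)*(-12923)/(45*23)) = -144 + (21764 - 1*(-12923/345)) = -144 + (21764 + 12923/345) = -144 + 7521503/345 = 7471823/345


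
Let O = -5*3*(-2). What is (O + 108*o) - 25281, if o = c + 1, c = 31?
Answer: -21795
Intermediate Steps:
O = 30 (O = -15*(-2) = 30)
o = 32 (o = 31 + 1 = 32)
(O + 108*o) - 25281 = (30 + 108*32) - 25281 = (30 + 3456) - 25281 = 3486 - 25281 = -21795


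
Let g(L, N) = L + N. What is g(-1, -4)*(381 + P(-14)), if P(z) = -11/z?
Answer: -26725/14 ≈ -1908.9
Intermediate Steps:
g(-1, -4)*(381 + P(-14)) = (-1 - 4)*(381 - 11/(-14)) = -5*(381 - 11*(-1/14)) = -5*(381 + 11/14) = -5*5345/14 = -26725/14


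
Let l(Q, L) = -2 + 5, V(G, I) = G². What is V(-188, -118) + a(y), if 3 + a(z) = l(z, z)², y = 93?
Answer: 35350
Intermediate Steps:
l(Q, L) = 3
a(z) = 6 (a(z) = -3 + 3² = -3 + 9 = 6)
V(-188, -118) + a(y) = (-188)² + 6 = 35344 + 6 = 35350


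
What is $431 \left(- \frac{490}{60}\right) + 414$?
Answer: $- \frac{18635}{6} \approx -3105.8$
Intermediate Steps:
$431 \left(- \frac{490}{60}\right) + 414 = 431 \left(\left(-490\right) \frac{1}{60}\right) + 414 = 431 \left(- \frac{49}{6}\right) + 414 = - \frac{21119}{6} + 414 = - \frac{18635}{6}$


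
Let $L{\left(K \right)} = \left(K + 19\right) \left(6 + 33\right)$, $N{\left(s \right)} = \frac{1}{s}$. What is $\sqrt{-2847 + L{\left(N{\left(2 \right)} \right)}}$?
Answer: $\frac{i \sqrt{8346}}{2} \approx 45.678 i$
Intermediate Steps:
$L{\left(K \right)} = 741 + 39 K$ ($L{\left(K \right)} = \left(19 + K\right) 39 = 741 + 39 K$)
$\sqrt{-2847 + L{\left(N{\left(2 \right)} \right)}} = \sqrt{-2847 + \left(741 + \frac{39}{2}\right)} = \sqrt{-2847 + \frac{1521}{2}} = \sqrt{- \frac{4173}{2}} = \frac{i \sqrt{8346}}{2}$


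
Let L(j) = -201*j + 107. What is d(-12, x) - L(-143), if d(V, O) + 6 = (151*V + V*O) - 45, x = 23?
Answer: -30989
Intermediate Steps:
d(V, O) = -51 + 151*V + O*V (d(V, O) = -6 + ((151*V + V*O) - 45) = -6 + ((151*V + O*V) - 45) = -6 + (-45 + 151*V + O*V) = -51 + 151*V + O*V)
L(j) = 107 - 201*j
d(-12, x) - L(-143) = (-51 + 151*(-12) + 23*(-12)) - (107 - 201*(-143)) = (-51 - 1812 - 276) - (107 + 28743) = -2139 - 1*28850 = -2139 - 28850 = -30989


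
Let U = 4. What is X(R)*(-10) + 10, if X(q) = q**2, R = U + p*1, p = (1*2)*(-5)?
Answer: -350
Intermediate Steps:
p = -10 (p = 2*(-5) = -10)
R = -6 (R = 4 - 10*1 = 4 - 10 = -6)
X(R)*(-10) + 10 = (-6)**2*(-10) + 10 = 36*(-10) + 10 = -360 + 10 = -350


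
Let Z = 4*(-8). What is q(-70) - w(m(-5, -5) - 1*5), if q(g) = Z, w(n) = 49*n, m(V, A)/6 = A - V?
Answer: 213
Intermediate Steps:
m(V, A) = -6*V + 6*A (m(V, A) = 6*(A - V) = -6*V + 6*A)
Z = -32
q(g) = -32
q(-70) - w(m(-5, -5) - 1*5) = -32 - 49*((-6*(-5) + 6*(-5)) - 1*5) = -32 - 49*((30 - 30) - 5) = -32 - 49*(0 - 5) = -32 - 49*(-5) = -32 - 1*(-245) = -32 + 245 = 213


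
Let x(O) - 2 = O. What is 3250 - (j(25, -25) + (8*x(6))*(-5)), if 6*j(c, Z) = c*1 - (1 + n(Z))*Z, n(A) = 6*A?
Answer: 12560/3 ≈ 4186.7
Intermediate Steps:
x(O) = 2 + O
j(c, Z) = c/6 - Z*(1 + 6*Z)/6 (j(c, Z) = (c*1 - (1 + 6*Z)*Z)/6 = (c - Z*(1 + 6*Z))/6 = c/6 - Z*(1 + 6*Z)/6)
3250 - (j(25, -25) + (8*x(6))*(-5)) = 3250 - ((-1*(-25)² - ⅙*(-25) + (⅙)*25) + (8*(2 + 6))*(-5)) = 3250 - ((-1*625 + 25/6 + 25/6) + (8*8)*(-5)) = 3250 - ((-625 + 25/6 + 25/6) + 64*(-5)) = 3250 - (-1850/3 - 320) = 3250 - 1*(-2810/3) = 3250 + 2810/3 = 12560/3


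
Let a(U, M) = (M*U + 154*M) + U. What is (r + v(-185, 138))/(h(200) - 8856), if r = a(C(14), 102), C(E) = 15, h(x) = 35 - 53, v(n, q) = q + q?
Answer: -5843/2958 ≈ -1.9753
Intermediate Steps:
v(n, q) = 2*q
h(x) = -18
a(U, M) = U + 154*M + M*U (a(U, M) = (154*M + M*U) + U = U + 154*M + M*U)
r = 17253 (r = 15 + 154*102 + 102*15 = 15 + 15708 + 1530 = 17253)
(r + v(-185, 138))/(h(200) - 8856) = (17253 + 2*138)/(-18 - 8856) = (17253 + 276)/(-8874) = 17529*(-1/8874) = -5843/2958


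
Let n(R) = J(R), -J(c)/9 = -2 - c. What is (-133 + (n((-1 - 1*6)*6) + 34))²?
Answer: 210681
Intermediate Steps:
J(c) = 18 + 9*c (J(c) = -9*(-2 - c) = 18 + 9*c)
n(R) = 18 + 9*R
(-133 + (n((-1 - 1*6)*6) + 34))² = (-133 + ((18 + 9*((-1 - 1*6)*6)) + 34))² = (-133 + ((18 + 9*((-1 - 6)*6)) + 34))² = (-133 + ((18 + 9*(-7*6)) + 34))² = (-133 + ((18 + 9*(-42)) + 34))² = (-133 + ((18 - 378) + 34))² = (-133 + (-360 + 34))² = (-133 - 326)² = (-459)² = 210681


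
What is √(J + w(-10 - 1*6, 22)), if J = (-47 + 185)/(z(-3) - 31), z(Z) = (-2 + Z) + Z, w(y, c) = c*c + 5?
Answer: √82043/13 ≈ 22.033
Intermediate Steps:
w(y, c) = 5 + c² (w(y, c) = c² + 5 = 5 + c²)
z(Z) = -2 + 2*Z
J = -46/13 (J = (-47 + 185)/((-2 + 2*(-3)) - 31) = 138/((-2 - 6) - 31) = 138/(-8 - 31) = 138/(-39) = 138*(-1/39) = -46/13 ≈ -3.5385)
√(J + w(-10 - 1*6, 22)) = √(-46/13 + (5 + 22²)) = √(-46/13 + (5 + 484)) = √(-46/13 + 489) = √(6311/13) = √82043/13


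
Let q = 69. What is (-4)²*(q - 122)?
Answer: -848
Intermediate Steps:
(-4)²*(q - 122) = (-4)²*(69 - 122) = 16*(-53) = -848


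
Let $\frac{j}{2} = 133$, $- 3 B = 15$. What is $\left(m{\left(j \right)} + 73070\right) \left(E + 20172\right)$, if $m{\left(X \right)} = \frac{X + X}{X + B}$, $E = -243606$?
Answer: $- \frac{473476556452}{29} \approx -1.6327 \cdot 10^{10}$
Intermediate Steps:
$B = -5$ ($B = \left(- \frac{1}{3}\right) 15 = -5$)
$j = 266$ ($j = 2 \cdot 133 = 266$)
$m{\left(X \right)} = \frac{2 X}{-5 + X}$ ($m{\left(X \right)} = \frac{X + X}{X - 5} = \frac{2 X}{-5 + X}$)
$\left(m{\left(j \right)} + 73070\right) \left(E + 20172\right) = \left(2 \cdot 266 \frac{1}{-5 + 266} + 73070\right) \left(-243606 + 20172\right) = \left(2 \cdot 266 \cdot \frac{1}{261} + 73070\right) \left(-223434\right) = \left(\frac{532}{261} + 73070\right) \left(-223434\right) = \frac{19071802}{261} \left(-223434\right) = - \frac{473476556452}{29}$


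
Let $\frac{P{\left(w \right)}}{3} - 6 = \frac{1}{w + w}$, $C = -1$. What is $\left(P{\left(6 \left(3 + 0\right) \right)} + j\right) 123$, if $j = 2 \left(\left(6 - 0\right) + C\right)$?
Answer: $\frac{13817}{4} \approx 3454.3$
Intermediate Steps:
$P{\left(w \right)} = 18 + \frac{3}{2 w}$ ($P{\left(w \right)} = 18 + \frac{3}{w + w} = 18 + \frac{3}{2 w}$)
$j = 10$ ($j = 2 \left(\left(6 - 0\right) - 1\right) = 2 \left(\left(6 + 0\right) - 1\right) = 2 \left(6 - 1\right) = 2 \cdot 5 = 10$)
$\left(P{\left(6 \left(3 + 0\right) \right)} + j\right) 123 = \left(\left(18 + \frac{3}{2 \cdot 6 \left(3 + 0\right)}\right) + 10\right) 123 = \left(\left(18 + \frac{3}{2 \cdot 6 \cdot 3}\right) + 10\right) 123 = \left(\left(18 + \frac{3}{2 \cdot 18}\right) + 10\right) 123 = \left(\left(18 + \frac{3}{2} \cdot \frac{1}{18}\right) + 10\right) 123 = \left(\left(18 + \frac{1}{12}\right) + 10\right) 123 = \left(\frac{217}{12} + 10\right) 123 = \frac{337}{12} \cdot 123 = \frac{13817}{4}$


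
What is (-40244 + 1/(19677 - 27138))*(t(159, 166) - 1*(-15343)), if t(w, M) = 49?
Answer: -4621609385120/7461 ≈ -6.1944e+8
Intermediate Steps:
(-40244 + 1/(19677 - 27138))*(t(159, 166) - 1*(-15343)) = (-40244 + 1/(19677 - 27138))*(49 - 1*(-15343)) = (-40244 + 1/(-7461))*(49 + 15343) = (-40244 - 1/7461)*15392 = -300260485/7461*15392 = -4621609385120/7461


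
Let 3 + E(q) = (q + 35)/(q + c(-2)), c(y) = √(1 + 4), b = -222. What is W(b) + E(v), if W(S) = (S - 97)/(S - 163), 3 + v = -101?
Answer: -570476/378385 + 69*√5/10811 ≈ -1.4934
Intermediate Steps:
v = -104 (v = -3 - 101 = -104)
c(y) = √5
E(q) = -3 + (35 + q)/(q + √5) (E(q) = -3 + (q + 35)/(q + √5) = -3 + (35 + q)/(q + √5))
W(S) = (-97 + S)/(-163 + S)
W(b) + E(v) = (-97 - 222)/(-163 - 222) + (35 - 3*√5 - 2*(-104))/(-104 + √5) = -319/(-385) + (35 - 3*√5 + 208)/(-104 + √5) = -1/385*(-319) + (243 - 3*√5)/(-104 + √5) = 29/35 + (243 - 3*√5)/(-104 + √5)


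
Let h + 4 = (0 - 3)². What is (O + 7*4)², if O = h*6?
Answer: 3364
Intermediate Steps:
h = 5 (h = -4 + (0 - 3)² = -4 + (-3)² = -4 + 9 = 5)
O = 30 (O = 5*6 = 30)
(O + 7*4)² = (30 + 7*4)² = (30 + 28)² = 58² = 3364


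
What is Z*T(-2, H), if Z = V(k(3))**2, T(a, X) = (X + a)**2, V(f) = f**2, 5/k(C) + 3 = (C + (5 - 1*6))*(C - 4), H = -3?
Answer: 25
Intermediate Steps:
k(C) = 5/(-3 + (-1 + C)*(-4 + C)) (k(C) = 5/(-3 + (C + (5 - 1*6))*(C - 4)) = 5/(-3 + (C + (5 - 6))*(-4 + C)) = 5/(-3 + (C - 1)*(-4 + C)) = 5/(-3 + (-1 + C)*(-4 + C)))
Z = 1 (Z = ((5/(1 + 3**2 - 5*3))**2)**2 = ((5/(1 + 9 - 15))**2)**2 = ((5/(-5))**2)**2 = ((5*(-1/5))**2)**2 = ((-1)**2)**2 = 1**2 = 1)
Z*T(-2, H) = 1*(-3 - 2)**2 = 1*(-5)**2 = 1*25 = 25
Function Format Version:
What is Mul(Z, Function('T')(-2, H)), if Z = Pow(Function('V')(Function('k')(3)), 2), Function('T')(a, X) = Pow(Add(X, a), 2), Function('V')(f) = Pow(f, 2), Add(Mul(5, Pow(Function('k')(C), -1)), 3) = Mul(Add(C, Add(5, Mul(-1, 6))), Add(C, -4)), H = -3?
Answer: 25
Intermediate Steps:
Function('k')(C) = Mul(5, Pow(Add(-3, Mul(Add(-1, C), Add(-4, C))), -1)) (Function('k')(C) = Mul(5, Pow(Add(-3, Mul(Add(C, Add(5, Mul(-1, 6))), Add(C, -4))), -1)) = Mul(5, Pow(Add(-3, Mul(Add(C, Add(5, -6)), Add(-4, C))), -1)) = Mul(5, Pow(Add(-3, Mul(Add(C, -1), Add(-4, C))), -1)) = Mul(5, Pow(Add(-3, Mul(Add(-1, C), Add(-4, C))), -1)))
Z = 1 (Z = Pow(Pow(Mul(5, Pow(Add(1, Pow(3, 2), Mul(-5, 3)), -1)), 2), 2) = Pow(Pow(Mul(5, Pow(Add(1, 9, -15), -1)), 2), 2) = Pow(Pow(Mul(5, Pow(-5, -1)), 2), 2) = Pow(Pow(Mul(5, Rational(-1, 5)), 2), 2) = Pow(Pow(-1, 2), 2) = Pow(1, 2) = 1)
Mul(Z, Function('T')(-2, H)) = Mul(1, Pow(Add(-3, -2), 2)) = Mul(1, Pow(-5, 2)) = Mul(1, 25) = 25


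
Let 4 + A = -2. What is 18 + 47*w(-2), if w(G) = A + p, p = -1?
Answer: -311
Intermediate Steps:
A = -6 (A = -4 - 2 = -6)
w(G) = -7 (w(G) = -6 - 1 = -7)
18 + 47*w(-2) = 18 + 47*(-7) = 18 - 329 = -311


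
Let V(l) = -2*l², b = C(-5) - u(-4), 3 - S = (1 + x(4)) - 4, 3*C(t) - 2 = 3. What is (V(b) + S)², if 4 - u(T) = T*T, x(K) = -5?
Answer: 10647169/81 ≈ 1.3145e+5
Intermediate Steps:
u(T) = 4 - T² (u(T) = 4 - T*T = 4 - T²)
C(t) = 5/3 (C(t) = ⅔ + (⅓)*3 = ⅔ + 1 = 5/3)
S = 11 (S = 3 - ((1 - 5) - 4) = 3 - (-4 - 4) = 3 - 1*(-8) = 3 + 8 = 11)
b = 41/3 (b = 5/3 - (4 - 1*(-4)²) = 5/3 - (4 - 1*16) = 5/3 - (4 - 16) = 5/3 - 1*(-12) = 5/3 + 12 = 41/3 ≈ 13.667)
(V(b) + S)² = (-2*(41/3)² + 11)² = (-2*1681/9 + 11)² = (-3362/9 + 11)² = (-3263/9)² = 10647169/81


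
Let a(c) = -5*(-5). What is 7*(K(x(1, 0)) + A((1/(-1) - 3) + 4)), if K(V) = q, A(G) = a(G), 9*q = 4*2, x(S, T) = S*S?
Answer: 1631/9 ≈ 181.22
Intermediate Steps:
x(S, T) = S²
a(c) = 25
q = 8/9 (q = (4*2)/9 = (⅑)*8 = 8/9 ≈ 0.88889)
A(G) = 25
K(V) = 8/9
7*(K(x(1, 0)) + A((1/(-1) - 3) + 4)) = 7*(8/9 + 25) = 7*(233/9) = 1631/9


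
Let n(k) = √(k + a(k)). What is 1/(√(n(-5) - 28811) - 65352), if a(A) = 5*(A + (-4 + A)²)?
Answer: -1/(65352 - I*√(28811 - 5*√15)) ≈ -1.5302e-5 - 3.9729e-8*I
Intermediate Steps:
a(A) = 5*A + 5*(-4 + A)²
n(k) = √(5*(-4 + k)² + 6*k) (n(k) = √(k + (5*k + 5*(-4 + k)²)) = √(5*(-4 + k)² + 6*k))
1/(√(n(-5) - 28811) - 65352) = 1/(√(√(5*(-4 - 5)² + 6*(-5)) - 28811) - 65352) = 1/(√(√(5*(-9)² - 30) - 28811) - 65352) = 1/(√(√(5*81 - 30) - 28811) - 65352) = 1/(√(√(405 - 30) - 28811) - 65352) = 1/(√(√375 - 28811) - 65352) = 1/(√(5*√15 - 28811) - 65352) = 1/(√(-28811 + 5*√15) - 65352) = 1/(-65352 + √(-28811 + 5*√15))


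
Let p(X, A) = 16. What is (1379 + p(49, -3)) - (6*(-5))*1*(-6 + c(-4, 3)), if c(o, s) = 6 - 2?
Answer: 1335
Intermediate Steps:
c(o, s) = 4
(1379 + p(49, -3)) - (6*(-5))*1*(-6 + c(-4, 3)) = (1379 + 16) - (6*(-5))*1*(-6 + 4) = 1395 - (-30*1)*(-2) = 1395 - (-30)*(-2) = 1395 - 1*60 = 1395 - 60 = 1335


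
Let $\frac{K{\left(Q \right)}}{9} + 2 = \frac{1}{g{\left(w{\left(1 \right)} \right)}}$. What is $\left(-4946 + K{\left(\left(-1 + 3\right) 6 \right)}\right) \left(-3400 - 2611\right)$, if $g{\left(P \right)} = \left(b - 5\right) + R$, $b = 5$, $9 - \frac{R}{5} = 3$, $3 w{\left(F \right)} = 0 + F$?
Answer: $\frac{298368007}{10} \approx 2.9837 \cdot 10^{7}$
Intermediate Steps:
$w{\left(F \right)} = \frac{F}{3}$ ($w{\left(F \right)} = \frac{0 + F}{3} = \frac{F}{3}$)
$R = 30$ ($R = 45 - 15 = 30$)
$g{\left(P \right)} = 30$ ($g{\left(P \right)} = \left(5 - 5\right) + 30 = 0 + 30 = 30$)
$K{\left(Q \right)} = - \frac{177}{10}$ ($K{\left(Q \right)} = -18 + \frac{9}{30} = -18 + 9 \cdot \frac{1}{30} = -18 + \frac{3}{10} = - \frac{177}{10}$)
$\left(-4946 + K{\left(\left(-1 + 3\right) 6 \right)}\right) \left(-3400 - 2611\right) = \left(-4946 - \frac{177}{10}\right) \left(-3400 - 2611\right) = \left(- \frac{49637}{10}\right) \left(-6011\right) = \frac{298368007}{10}$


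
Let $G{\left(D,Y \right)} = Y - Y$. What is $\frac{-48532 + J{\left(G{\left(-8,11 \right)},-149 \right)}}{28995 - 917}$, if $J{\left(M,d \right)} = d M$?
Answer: $- \frac{24266}{14039} \approx -1.7285$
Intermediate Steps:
$G{\left(D,Y \right)} = 0$
$J{\left(M,d \right)} = M d$
$\frac{-48532 + J{\left(G{\left(-8,11 \right)},-149 \right)}}{28995 - 917} = \frac{-48532 + 0 \left(-149\right)}{28995 - 917} = \frac{-48532 + 0}{28078} = \left(-48532\right) \frac{1}{28078} = - \frac{24266}{14039}$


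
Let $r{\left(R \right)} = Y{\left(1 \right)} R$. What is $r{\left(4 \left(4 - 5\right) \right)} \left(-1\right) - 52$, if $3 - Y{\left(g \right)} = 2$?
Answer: $-48$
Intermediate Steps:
$Y{\left(g \right)} = 1$ ($Y{\left(g \right)} = 3 - 2 = 1$)
$r{\left(R \right)} = R$ ($r{\left(R \right)} = 1 R = R$)
$r{\left(4 \left(4 - 5\right) \right)} \left(-1\right) - 52 = 4 \left(4 - 5\right) \left(-1\right) - 52 = 4 \left(-1\right) \left(-1\right) - 52 = \left(-4\right) \left(-1\right) - 52 = 4 - 52 = -48$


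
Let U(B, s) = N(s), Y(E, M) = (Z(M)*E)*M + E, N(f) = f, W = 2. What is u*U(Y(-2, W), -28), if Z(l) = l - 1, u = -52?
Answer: 1456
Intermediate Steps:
Z(l) = -1 + l
Y(E, M) = E + E*M*(-1 + M) (Y(E, M) = ((-1 + M)*E)*M + E = (E*(-1 + M))*M + E = E*M*(-1 + M) + E = E + E*M*(-1 + M))
U(B, s) = s
u*U(Y(-2, W), -28) = -52*(-28) = 1456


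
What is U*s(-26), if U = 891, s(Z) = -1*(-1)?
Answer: 891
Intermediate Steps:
s(Z) = 1
U*s(-26) = 891*1 = 891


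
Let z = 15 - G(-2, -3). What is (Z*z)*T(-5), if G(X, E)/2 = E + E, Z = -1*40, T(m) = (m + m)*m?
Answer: -54000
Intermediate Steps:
T(m) = 2*m**2 (T(m) = (2*m)*m = 2*m**2)
Z = -40
G(X, E) = 4*E (G(X, E) = 2*(E + E) = 2*(2*E) = 4*E)
z = 27 (z = 15 - 4*(-3) = 15 - 1*(-12) = 15 + 12 = 27)
(Z*z)*T(-5) = (-40*27)*(2*(-5)**2) = -2160*25 = -1080*50 = -54000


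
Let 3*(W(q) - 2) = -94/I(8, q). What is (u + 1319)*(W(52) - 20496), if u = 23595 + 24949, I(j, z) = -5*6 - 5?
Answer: -35764668896/35 ≈ -1.0218e+9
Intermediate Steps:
I(j, z) = -35 (I(j, z) = -30 - 5 = -35)
u = 48544
W(q) = 304/105 (W(q) = 2 + (-94/(-35))/3 = 2 + (-94*(-1/35))/3 = 2 + (1/3)*(94/35) = 2 + 94/105 = 304/105)
(u + 1319)*(W(52) - 20496) = (48544 + 1319)*(304/105 - 20496) = 49863*(-2151776/105) = -35764668896/35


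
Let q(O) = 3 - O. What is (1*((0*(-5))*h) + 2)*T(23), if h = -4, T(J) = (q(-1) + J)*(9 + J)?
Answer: 1728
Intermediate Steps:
T(J) = (4 + J)*(9 + J) (T(J) = ((3 - 1*(-1)) + J)*(9 + J) = ((3 + 1) + J)*(9 + J) = (4 + J)*(9 + J))
(1*((0*(-5))*h) + 2)*T(23) = (1*((0*(-5))*(-4)) + 2)*(36 + 23**2 + 13*23) = (1*(0*(-4)) + 2)*(36 + 529 + 299) = (1*0 + 2)*864 = (0 + 2)*864 = 2*864 = 1728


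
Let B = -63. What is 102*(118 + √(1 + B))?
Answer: 12036 + 102*I*√62 ≈ 12036.0 + 803.15*I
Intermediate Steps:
102*(118 + √(1 + B)) = 102*(118 + √(1 - 63)) = 102*(118 + √(-62)) = 102*(118 + I*√62) = 12036 + 102*I*√62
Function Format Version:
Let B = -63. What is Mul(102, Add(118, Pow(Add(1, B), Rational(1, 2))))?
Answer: Add(12036, Mul(102, I, Pow(62, Rational(1, 2)))) ≈ Add(12036., Mul(803.15, I))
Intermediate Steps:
Mul(102, Add(118, Pow(Add(1, B), Rational(1, 2)))) = Mul(102, Add(118, Pow(Add(1, -63), Rational(1, 2)))) = Mul(102, Add(118, Pow(-62, Rational(1, 2)))) = Mul(102, Add(118, Mul(I, Pow(62, Rational(1, 2))))) = Add(12036, Mul(102, I, Pow(62, Rational(1, 2))))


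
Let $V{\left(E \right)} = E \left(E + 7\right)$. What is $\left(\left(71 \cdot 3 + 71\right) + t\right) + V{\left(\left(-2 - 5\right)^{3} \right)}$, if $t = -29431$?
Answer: $86101$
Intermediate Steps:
$V{\left(E \right)} = E \left(7 + E\right)$
$\left(\left(71 \cdot 3 + 71\right) + t\right) + V{\left(\left(-2 - 5\right)^{3} \right)} = \left(\left(71 \cdot 3 + 71\right) - 29431\right) + \left(-2 - 5\right)^{3} \left(7 + \left(-2 - 5\right)^{3}\right) = \left(\left(213 + 71\right) - 29431\right) + \left(-7\right)^{3} \left(7 + \left(-7\right)^{3}\right) = \left(284 - 29431\right) - 343 \left(7 - 343\right) = -29147 - -115248 = -29147 + 115248 = 86101$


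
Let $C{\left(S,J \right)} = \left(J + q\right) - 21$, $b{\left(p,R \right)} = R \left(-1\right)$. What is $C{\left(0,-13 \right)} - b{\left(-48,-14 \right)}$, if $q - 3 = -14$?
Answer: $-59$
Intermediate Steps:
$b{\left(p,R \right)} = - R$
$q = -11$ ($q = 3 - 14 = -11$)
$C{\left(S,J \right)} = -32 + J$ ($C{\left(S,J \right)} = \left(J - 11\right) - 21 = \left(-11 + J\right) - 21 = -32 + J$)
$C{\left(0,-13 \right)} - b{\left(-48,-14 \right)} = \left(-32 - 13\right) - \left(-1\right) \left(-14\right) = -45 - 14 = -59$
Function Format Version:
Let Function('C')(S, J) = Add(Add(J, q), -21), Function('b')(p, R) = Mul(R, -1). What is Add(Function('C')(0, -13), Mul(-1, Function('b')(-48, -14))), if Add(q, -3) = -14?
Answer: -59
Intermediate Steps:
Function('b')(p, R) = Mul(-1, R)
q = -11 (q = Add(3, -14) = -11)
Function('C')(S, J) = Add(-32, J) (Function('C')(S, J) = Add(Add(J, -11), -21) = Add(Add(-11, J), -21) = Add(-32, J))
Add(Function('C')(0, -13), Mul(-1, Function('b')(-48, -14))) = Add(Add(-32, -13), Mul(-1, Mul(-1, -14))) = Add(-45, Mul(-1, 14)) = Add(-45, -14) = -59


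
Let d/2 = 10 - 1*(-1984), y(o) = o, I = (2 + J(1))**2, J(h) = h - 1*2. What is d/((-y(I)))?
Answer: -3988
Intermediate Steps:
J(h) = -2 + h (J(h) = h - 2 = -2 + h)
I = 1 (I = (2 + (-2 + 1))**2 = (2 - 1)**2 = 1**2 = 1)
d = 3988 (d = 2*(10 - 1*(-1984)) = 2*(10 + 1984) = 2*1994 = 3988)
d/((-y(I))) = 3988/((-1*1)) = 3988/(-1) = 3988*(-1) = -3988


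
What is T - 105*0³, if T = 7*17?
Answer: 119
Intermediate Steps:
T = 119
T - 105*0³ = 119 - 105*0³ = 119 - 105*0 = 119 + 0 = 119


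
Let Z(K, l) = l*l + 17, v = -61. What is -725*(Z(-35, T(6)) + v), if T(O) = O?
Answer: 5800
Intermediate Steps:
Z(K, l) = 17 + l**2 (Z(K, l) = l**2 + 17 = 17 + l**2)
-725*(Z(-35, T(6)) + v) = -725*((17 + 6**2) - 61) = -725*((17 + 36) - 61) = -725*(53 - 61) = -725*(-8) = 5800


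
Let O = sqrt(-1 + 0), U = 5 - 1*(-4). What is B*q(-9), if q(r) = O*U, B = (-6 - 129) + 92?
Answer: -387*I ≈ -387.0*I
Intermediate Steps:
U = 9 (U = 5 + 4 = 9)
O = I (O = sqrt(-1) = I ≈ 1.0*I)
B = -43 (B = -135 + 92 = -43)
q(r) = 9*I (q(r) = I*9 = 9*I)
B*q(-9) = -387*I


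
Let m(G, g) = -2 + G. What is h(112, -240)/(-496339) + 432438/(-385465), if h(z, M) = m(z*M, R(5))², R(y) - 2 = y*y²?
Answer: -278767805079142/191321312635 ≈ -1457.1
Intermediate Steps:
R(y) = 2 + y³ (R(y) = 2 + y*y² = 2 + y³)
h(z, M) = (-2 + M*z)² (h(z, M) = (-2 + z*M)² = (-2 + M*z)²)
h(112, -240)/(-496339) + 432438/(-385465) = (-2 - 240*112)²/(-496339) + 432438/(-385465) = (-2 - 26880)²*(-1/496339) + 432438*(-1/385465) = (-26882)²*(-1/496339) - 432438/385465 = 722641924*(-1/496339) - 432438/385465 = -722641924/496339 - 432438/385465 = -278767805079142/191321312635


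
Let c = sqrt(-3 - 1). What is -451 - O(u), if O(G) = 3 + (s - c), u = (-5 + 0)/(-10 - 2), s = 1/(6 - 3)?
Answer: -1363/3 + 2*I ≈ -454.33 + 2.0*I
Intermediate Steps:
s = 1/3 ≈ 0.33333
c = 2*I (c = sqrt(-4) = 2*I ≈ 2.0*I)
u = 5/12 (u = -5/(-12) = -5*(-1/12) = 5/12 ≈ 0.41667)
O(G) = 10/3 - 2*I (O(G) = 3 + (1/3 - 2*I) = 10/3 - 2*I)
-451 - O(u) = -451 - (10/3 - 2*I) = -451 + (-10/3 + 2*I) = -1363/3 + 2*I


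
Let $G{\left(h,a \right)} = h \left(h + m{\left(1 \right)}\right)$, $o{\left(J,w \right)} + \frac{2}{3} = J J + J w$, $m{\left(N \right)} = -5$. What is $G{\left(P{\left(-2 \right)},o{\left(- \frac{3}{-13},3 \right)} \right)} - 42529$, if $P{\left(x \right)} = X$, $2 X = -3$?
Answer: $- \frac{170077}{4} \approx -42519.0$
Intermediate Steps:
$X = - \frac{3}{2}$ ($X = \frac{1}{2} \left(-3\right) = - \frac{3}{2} \approx -1.5$)
$o{\left(J,w \right)} = - \frac{2}{3} + J^{2} + J w$ ($o{\left(J,w \right)} = - \frac{2}{3} + \left(J J + J w\right) = - \frac{2}{3} + \left(J^{2} + J w\right) = - \frac{2}{3} + J^{2} + J w$)
$P{\left(x \right)} = - \frac{3}{2}$
$G{\left(h,a \right)} = h \left(-5 + h\right)$ ($G{\left(h,a \right)} = h \left(h - 5\right) = h \left(-5 + h\right)$)
$G{\left(P{\left(-2 \right)},o{\left(- \frac{3}{-13},3 \right)} \right)} - 42529 = - \frac{3 \left(-5 - \frac{3}{2}\right)}{2} - 42529 = \left(- \frac{3}{2}\right) \left(- \frac{13}{2}\right) - 42529 = \frac{39}{4} - 42529 = - \frac{170077}{4}$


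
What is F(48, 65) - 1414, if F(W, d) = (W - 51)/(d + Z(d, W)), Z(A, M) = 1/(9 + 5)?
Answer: -1288196/911 ≈ -1414.0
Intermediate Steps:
Z(A, M) = 1/14
F(W, d) = (-51 + W)/(1/14 + d) (F(W, d) = (W - 51)/(d + 1/14) = (-51 + W)/(1/14 + d))
F(48, 65) - 1414 = 14*(-51 + 48)/(1 + 14*65) - 1414 = 14*(-3)/(1 + 910) - 1414 = 14*(-3)/911 - 1414 = 14*(1/911)*(-3) - 1414 = -42/911 - 1414 = -1288196/911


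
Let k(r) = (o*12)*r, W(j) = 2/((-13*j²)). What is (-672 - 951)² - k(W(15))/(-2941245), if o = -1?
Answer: 7553928281839883/2867713875 ≈ 2.6341e+6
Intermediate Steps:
W(j) = -2/(13*j²) (W(j) = 2*(-1/(13*j²)) = -2/(13*j²))
k(r) = -12*r (k(r) = (-1*12)*r = -12*r)
(-672 - 951)² - k(W(15))/(-2941245) = (-672 - 951)² - (-(-24)/(13*15²))/(-2941245) = (-1623)² - (-(-24)/(13*225))*(-1)/2941245 = 2634129 - (-12*(-2/2925))*(-1)/2941245 = 2634129 - 8*(-1)/(975*2941245) = 2634129 - 1*(-8/2867713875) = 2634129 + 8/2867713875 = 7553928281839883/2867713875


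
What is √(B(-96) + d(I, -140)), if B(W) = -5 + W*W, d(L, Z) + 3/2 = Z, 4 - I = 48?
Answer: √36278/2 ≈ 95.234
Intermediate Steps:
I = -44 (I = 4 - 1*48 = 4 - 48 = -44)
d(L, Z) = -3/2 + Z
B(W) = -5 + W²
√(B(-96) + d(I, -140)) = √((-5 + (-96)²) + (-3/2 - 140)) = √((-5 + 9216) - 283/2) = √(9211 - 283/2) = √(18139/2) = √36278/2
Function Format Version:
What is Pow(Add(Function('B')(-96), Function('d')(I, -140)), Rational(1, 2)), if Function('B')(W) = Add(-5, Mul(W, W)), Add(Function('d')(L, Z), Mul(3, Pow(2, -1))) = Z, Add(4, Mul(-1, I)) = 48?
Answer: Mul(Rational(1, 2), Pow(36278, Rational(1, 2))) ≈ 95.234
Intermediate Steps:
I = -44 (I = Add(4, Mul(-1, 48)) = Add(4, -48) = -44)
Function('d')(L, Z) = Add(Rational(-3, 2), Z)
Function('B')(W) = Add(-5, Pow(W, 2))
Pow(Add(Function('B')(-96), Function('d')(I, -140)), Rational(1, 2)) = Pow(Add(Add(-5, Pow(-96, 2)), Add(Rational(-3, 2), -140)), Rational(1, 2)) = Pow(Add(Add(-5, 9216), Rational(-283, 2)), Rational(1, 2)) = Pow(Add(9211, Rational(-283, 2)), Rational(1, 2)) = Pow(Rational(18139, 2), Rational(1, 2)) = Mul(Rational(1, 2), Pow(36278, Rational(1, 2)))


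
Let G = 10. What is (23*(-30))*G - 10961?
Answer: -17861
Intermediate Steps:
(23*(-30))*G - 10961 = (23*(-30))*10 - 10961 = -690*10 - 10961 = -6900 - 10961 = -17861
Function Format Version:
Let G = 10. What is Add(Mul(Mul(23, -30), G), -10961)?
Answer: -17861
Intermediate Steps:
Add(Mul(Mul(23, -30), G), -10961) = Add(Mul(Mul(23, -30), 10), -10961) = Add(Mul(-690, 10), -10961) = Add(-6900, -10961) = -17861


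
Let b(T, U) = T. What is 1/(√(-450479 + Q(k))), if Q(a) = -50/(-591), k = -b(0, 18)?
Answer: -I*√157343726049/266233039 ≈ -0.0014899*I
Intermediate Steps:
k = 0 (k = -1*0 = 0)
Q(a) = 50/591 (Q(a) = -50*(-1/591) = 50/591)
1/(√(-450479 + Q(k))) = 1/(√(-450479 + 50/591)) = 1/(√(-266233039/591)) = 1/(I*√157343726049/591) = -I*√157343726049/266233039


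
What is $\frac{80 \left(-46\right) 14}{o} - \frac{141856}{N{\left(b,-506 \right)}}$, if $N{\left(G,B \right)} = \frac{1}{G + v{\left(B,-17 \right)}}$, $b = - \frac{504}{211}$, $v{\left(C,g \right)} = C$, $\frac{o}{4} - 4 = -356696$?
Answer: $\frac{193848001552740}{2687929} \approx 7.2118 \cdot 10^{7}$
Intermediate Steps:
$o = -1426768$ ($o = 16 + 4 \left(-356696\right) = 16 - 1426784 = -1426768$)
$b = - \frac{504}{211}$ ($b = \left(-504\right) \frac{1}{211} = - \frac{504}{211} \approx -2.3886$)
$N{\left(G,B \right)} = \frac{1}{B + G}$ ($N{\left(G,B \right)} = \frac{1}{G + B} = \frac{1}{B + G}$)
$\frac{80 \left(-46\right) 14}{o} - \frac{141856}{N{\left(b,-506 \right)}} = \frac{80 \left(-46\right) 14}{-1426768} - \frac{141856}{\frac{1}{-506 - \frac{504}{211}}} = \left(-3680\right) 14 \left(- \frac{1}{1426768}\right) - \frac{141856}{\frac{1}{- \frac{107270}{211}}} = \left(-51520\right) \left(- \frac{1}{1426768}\right) - \frac{141856}{- \frac{211}{107270}} = \frac{460}{12739} - - \frac{15216893120}{211} = \frac{460}{12739} + \frac{15216893120}{211} = \frac{193848001552740}{2687929}$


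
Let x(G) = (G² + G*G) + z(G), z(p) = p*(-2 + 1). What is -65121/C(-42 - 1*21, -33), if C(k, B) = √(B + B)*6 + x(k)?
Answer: -19297523/2371051 + 43414*I*√66/7113153 ≈ -8.1388 + 0.049584*I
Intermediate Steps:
z(p) = -p (z(p) = p*(-1) = -p)
x(G) = -G + 2*G² (x(G) = (G² + G*G) - G = (G² + G²) - G = 2*G² - G = -G + 2*G²)
C(k, B) = k*(-1 + 2*k) + 6*√2*√B (C(k, B) = √(B + B)*6 + k*(-1 + 2*k) = √(2*B)*6 + k*(-1 + 2*k) = (√2*√B)*6 + k*(-1 + 2*k) = 6*√2*√B + k*(-1 + 2*k) = k*(-1 + 2*k) + 6*√2*√B)
-65121/C(-42 - 1*21, -33) = -65121/(-(-42 - 1*21) + 2*(-42 - 1*21)² + 6*√2*√(-33)) = -65121/(-(-42 - 21) + 2*(-42 - 21)² + 6*√2*(I*√33)) = -65121/(-1*(-63) + 2*(-63)² + 6*I*√66) = -65121/(63 + 2*3969 + 6*I*√66) = -65121/(63 + 7938 + 6*I*√66) = -65121/(8001 + 6*I*√66)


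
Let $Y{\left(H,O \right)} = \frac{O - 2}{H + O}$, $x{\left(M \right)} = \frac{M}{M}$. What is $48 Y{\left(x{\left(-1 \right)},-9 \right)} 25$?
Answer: $1650$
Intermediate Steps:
$x{\left(M \right)} = 1$
$Y{\left(H,O \right)} = \frac{-2 + O}{H + O}$
$48 Y{\left(x{\left(-1 \right)},-9 \right)} 25 = 48 \frac{-2 - 9}{1 - 9} \cdot 25 = 48 \frac{1}{-8} \left(-11\right) 25 = 48 \left(\left(- \frac{1}{8}\right) \left(-11\right)\right) 25 = 48 \cdot \frac{11}{8} \cdot 25 = 66 \cdot 25 = 1650$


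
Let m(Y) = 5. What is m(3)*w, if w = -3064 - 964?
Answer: -20140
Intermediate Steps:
w = -4028
m(3)*w = 5*(-4028) = -20140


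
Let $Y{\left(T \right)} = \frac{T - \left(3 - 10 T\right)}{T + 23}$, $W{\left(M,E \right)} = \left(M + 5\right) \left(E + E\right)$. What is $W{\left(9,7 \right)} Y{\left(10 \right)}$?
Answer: $\frac{20972}{33} \approx 635.52$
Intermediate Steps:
$W{\left(M,E \right)} = 2 E \left(5 + M\right)$ ($W{\left(M,E \right)} = \left(5 + M\right) 2 E = 2 E \left(5 + M\right)$)
$Y{\left(T \right)} = \frac{-3 + 11 T}{23 + T}$ ($Y{\left(T \right)} = \frac{T - \left(3 - 10 T\right)}{23 + T} = \frac{T + \left(-8 + \left(5 + 10 T\right)\right)}{23 + T} = \frac{T + \left(-3 + 10 T\right)}{23 + T} = \frac{-3 + 11 T}{23 + T}$)
$W{\left(9,7 \right)} Y{\left(10 \right)} = 2 \cdot 7 \left(5 + 9\right) \frac{-3 + 11 \cdot 10}{23 + 10} = 2 \cdot 7 \cdot 14 \frac{-3 + 110}{33} = 196 \cdot \frac{1}{33} \cdot 107 = 196 \cdot \frac{107}{33} = \frac{20972}{33}$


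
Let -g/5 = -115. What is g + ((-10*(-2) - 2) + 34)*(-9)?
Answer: 107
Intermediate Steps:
g = 575 (g = -5*(-115) = 575)
g + ((-10*(-2) - 2) + 34)*(-9) = 575 + ((-10*(-2) - 2) + 34)*(-9) = 575 + ((20 - 2) + 34)*(-9) = 575 + (18 + 34)*(-9) = 575 + 52*(-9) = 575 - 468 = 107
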